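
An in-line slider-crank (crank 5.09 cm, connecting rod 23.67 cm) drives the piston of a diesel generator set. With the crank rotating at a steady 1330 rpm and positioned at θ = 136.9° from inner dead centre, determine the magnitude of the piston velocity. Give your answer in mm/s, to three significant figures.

4070

ω = 2π·1330/60 = 139.3 rad/s
For an in-line slider-crank, x = r cosθ + √(L² − r² sin²θ), so v = −rω sinθ·[1 + r cosθ/√(L² − r² sin²θ)].
With r = 0.0509 m, L = 0.2367 m, θ = 136.9°: √(L² − r² sin²θ) = 0.23413 m.
v = −0.0509·139.3·0.68327·[1 + 0.0509·-0.73016/0.23413] = -4.075 m/s.
|v| = 4.075 m/s = 4075 mm/s.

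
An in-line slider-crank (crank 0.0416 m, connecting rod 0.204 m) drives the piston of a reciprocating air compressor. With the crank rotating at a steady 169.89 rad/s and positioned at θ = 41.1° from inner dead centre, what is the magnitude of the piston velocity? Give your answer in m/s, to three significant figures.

5.37

ω = 169.9 rad/s
For an in-line slider-crank, x = r cosθ + √(L² − r² sin²θ), so v = −rω sinθ·[1 + r cosθ/√(L² − r² sin²θ)].
With r = 0.0416 m, L = 0.204 m, θ = 41.1°: √(L² − r² sin²θ) = 0.20216 m.
v = −0.0416·169.9·0.65738·[1 + 0.0416·0.75356/0.20216] = -5.3664 m/s.
|v| = 5.3664 m/s.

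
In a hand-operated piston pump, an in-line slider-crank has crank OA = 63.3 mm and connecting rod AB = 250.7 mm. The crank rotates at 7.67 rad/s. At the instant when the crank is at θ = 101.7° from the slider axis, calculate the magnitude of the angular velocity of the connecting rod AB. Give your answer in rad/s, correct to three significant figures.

0.405

ω = 7.67 rad/s
The rod makes angle φ with the slider axis where L sinφ = r sinθ; differentiating, L cosφ·φ̇ = r ω cosθ.
L cosφ = √(L² − r² sin²θ) = 0.24292 m.
|ω_rod| = r ω |cosθ| / √(L² − r² sin²θ) = 0.0633·7.67·0.20279/0.24292 = 0.40531 rad/s.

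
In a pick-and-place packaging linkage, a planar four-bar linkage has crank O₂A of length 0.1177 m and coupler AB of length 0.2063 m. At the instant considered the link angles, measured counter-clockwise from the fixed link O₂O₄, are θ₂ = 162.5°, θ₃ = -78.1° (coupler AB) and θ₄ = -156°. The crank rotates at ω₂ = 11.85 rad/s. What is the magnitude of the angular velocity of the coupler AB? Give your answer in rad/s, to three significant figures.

4.58

ω₂ = 11.85 rad/s
Differentiating the loop-closure r₂e^{iθ₂}+r₃e^{iθ₃}=r₁+r₄e^{iθ₄} gives r₂ω₂e^{iθ₂}+r₃ω₃e^{iθ₃}=r₄ω₄e^{iθ₄}.
Eliminating the other unknown: ω₃ = r₂ω₂ sin(θ₄−θ₂) / [r₃ sin(θ₃−θ₄)].
Numerator sine = +0.66262; denominator sine = +0.97778.
Result = 0.1177·11.85·(+0.66262) / (0.2063·(+0.97778)) = +4.5816 rad/s; magnitude 4.5816 rad/s.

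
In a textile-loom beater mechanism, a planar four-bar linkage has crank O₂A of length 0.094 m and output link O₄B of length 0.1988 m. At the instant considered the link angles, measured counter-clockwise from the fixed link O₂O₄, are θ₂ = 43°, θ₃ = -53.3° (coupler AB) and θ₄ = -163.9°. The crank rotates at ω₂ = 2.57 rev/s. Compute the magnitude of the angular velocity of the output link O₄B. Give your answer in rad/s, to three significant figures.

8.11

ω₂ = 16.15 rad/s (from 2.57 rev/s).
Differentiating the loop-closure r₂e^{iθ₂}+r₃e^{iθ₃}=r₁+r₄e^{iθ₄} gives r₂ω₂e^{iθ₂}+r₃ω₃e^{iθ₃}=r₄ω₄e^{iθ₄}.
Eliminating the other unknown: ω₄ = r₂ω₂ sin(θ₂−θ₃) / [r₄ sin(θ₄−θ₃)].
Numerator sine = +0.99396; denominator sine = -0.93606.
Result = 0.094·16.15·(+0.99396) / (0.1988·(-0.93606)) = -8.1076 rad/s; magnitude 8.1076 rad/s.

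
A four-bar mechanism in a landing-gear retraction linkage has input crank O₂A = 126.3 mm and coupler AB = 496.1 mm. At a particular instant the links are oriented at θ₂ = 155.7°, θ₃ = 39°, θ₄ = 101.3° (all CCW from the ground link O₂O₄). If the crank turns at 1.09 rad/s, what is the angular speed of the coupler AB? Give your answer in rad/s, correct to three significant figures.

ω₂ = 1.09 rad/s
Differentiating the loop-closure r₂e^{iθ₂}+r₃e^{iθ₃}=r₁+r₄e^{iθ₄} gives r₂ω₂e^{iθ₂}+r₃ω₃e^{iθ₃}=r₄ω₄e^{iθ₄}.
Eliminating the other unknown: ω₃ = r₂ω₂ sin(θ₄−θ₂) / [r₃ sin(θ₃−θ₄)].
Numerator sine = -0.81310; denominator sine = -0.88539.
Result = 0.1263·1.09·(-0.81310) / (0.4961·(-0.88539)) = +0.25484 rad/s; magnitude 0.25484 rad/s.

0.255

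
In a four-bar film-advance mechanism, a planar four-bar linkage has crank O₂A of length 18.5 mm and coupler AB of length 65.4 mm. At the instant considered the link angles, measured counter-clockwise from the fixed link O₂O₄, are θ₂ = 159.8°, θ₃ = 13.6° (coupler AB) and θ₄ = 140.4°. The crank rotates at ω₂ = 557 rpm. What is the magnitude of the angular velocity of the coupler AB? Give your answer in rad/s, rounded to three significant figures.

ω₂ = 58.33 rad/s (from 557 rpm).
Differentiating the loop-closure r₂e^{iθ₂}+r₃e^{iθ₃}=r₁+r₄e^{iθ₄} gives r₂ω₂e^{iθ₂}+r₃ω₃e^{iθ₃}=r₄ω₄e^{iθ₄}.
Eliminating the other unknown: ω₃ = r₂ω₂ sin(θ₄−θ₂) / [r₃ sin(θ₃−θ₄)].
Numerator sine = -0.33216; denominator sine = -0.80073.
Result = 0.0185·58.33·(-0.33216) / (0.0654·(-0.80073)) = +6.8445 rad/s; magnitude 6.8445 rad/s.

6.84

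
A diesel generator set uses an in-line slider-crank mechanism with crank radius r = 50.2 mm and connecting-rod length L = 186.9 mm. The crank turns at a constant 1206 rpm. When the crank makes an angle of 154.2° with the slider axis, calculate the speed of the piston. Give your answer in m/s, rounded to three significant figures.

2.09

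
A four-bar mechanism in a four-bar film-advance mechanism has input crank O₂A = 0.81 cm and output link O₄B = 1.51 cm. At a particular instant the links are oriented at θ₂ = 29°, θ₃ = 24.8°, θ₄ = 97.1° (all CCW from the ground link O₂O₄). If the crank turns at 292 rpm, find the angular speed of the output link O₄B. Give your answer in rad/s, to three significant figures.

1.26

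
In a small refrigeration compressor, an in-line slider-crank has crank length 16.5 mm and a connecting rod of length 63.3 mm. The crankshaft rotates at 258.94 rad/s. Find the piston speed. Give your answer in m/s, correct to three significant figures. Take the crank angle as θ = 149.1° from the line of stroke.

ω = 258.9 rad/s
For an in-line slider-crank, x = r cosθ + √(L² − r² sin²θ), so v = −rω sinθ·[1 + r cosθ/√(L² − r² sin²θ)].
With r = 0.0165 m, L = 0.0633 m, θ = 149.1°: √(L² − r² sin²θ) = 0.06273 m.
v = −0.0165·258.9·0.51354·[1 + 0.0165·-0.85806/0.06273] = -1.6989 m/s.
|v| = 1.6989 m/s.

1.70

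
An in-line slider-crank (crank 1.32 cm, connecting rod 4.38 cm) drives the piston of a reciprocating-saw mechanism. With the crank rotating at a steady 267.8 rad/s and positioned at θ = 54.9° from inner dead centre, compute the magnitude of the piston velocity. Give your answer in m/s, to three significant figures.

3.41

ω = 267.8 rad/s
For an in-line slider-crank, x = r cosθ + √(L² − r² sin²θ), so v = −rω sinθ·[1 + r cosθ/√(L² − r² sin²θ)].
With r = 0.0132 m, L = 0.0438 m, θ = 54.9°: √(L² − r² sin²θ) = 0.042448 m.
v = −0.0132·267.8·0.81815·[1 + 0.0132·0.57501/0.042448] = -3.4093 m/s.
|v| = 3.4093 m/s.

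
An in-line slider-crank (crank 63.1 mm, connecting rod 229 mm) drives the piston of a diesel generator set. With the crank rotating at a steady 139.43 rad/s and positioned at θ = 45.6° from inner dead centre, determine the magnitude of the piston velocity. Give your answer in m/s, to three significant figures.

7.52

ω = 139.4 rad/s
For an in-line slider-crank, x = r cosθ + √(L² − r² sin²θ), so v = −rω sinθ·[1 + r cosθ/√(L² − r² sin²θ)].
With r = 0.0631 m, L = 0.229 m, θ = 45.6°: √(L² − r² sin²θ) = 0.22452 m.
v = −0.0631·139.4·0.71447·[1 + 0.0631·0.69966/0.22452] = -7.522 m/s.
|v| = 7.522 m/s.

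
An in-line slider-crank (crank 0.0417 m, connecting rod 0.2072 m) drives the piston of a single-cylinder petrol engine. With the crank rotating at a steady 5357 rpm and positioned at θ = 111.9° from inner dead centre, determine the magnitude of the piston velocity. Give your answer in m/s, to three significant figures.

20.0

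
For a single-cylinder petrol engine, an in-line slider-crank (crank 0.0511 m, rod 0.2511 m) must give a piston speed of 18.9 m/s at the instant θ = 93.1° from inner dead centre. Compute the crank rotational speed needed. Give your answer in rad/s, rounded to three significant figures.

375

For an in-line slider-crank, |v_piston| = rω|sinθ|·[1 + r cosθ/√(L² − r² sin²θ)].
With r = 0.0511 m, L = 0.2511 m, θ = 93.1°: the bracketed kinematic factor |dx/dθ| = 0.050452 m.
ω = v/|dx/dθ| = 18.9/0.050452 = 374.62 rad/s.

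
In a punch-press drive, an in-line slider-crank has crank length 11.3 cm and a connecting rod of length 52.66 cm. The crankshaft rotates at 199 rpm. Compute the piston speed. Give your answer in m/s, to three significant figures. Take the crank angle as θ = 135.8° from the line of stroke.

1.39

ω = 2π·199/60 = 20.84 rad/s
For an in-line slider-crank, x = r cosθ + √(L² − r² sin²θ), so v = −rω sinθ·[1 + r cosθ/√(L² − r² sin²θ)].
With r = 0.113 m, L = 0.5266 m, θ = 135.8°: √(L² − r² sin²θ) = 0.52067 m.
v = −0.113·20.84·0.69717·[1 + 0.113·-0.71691/0.52067] = -1.3863 m/s.
|v| = 1.3863 m/s.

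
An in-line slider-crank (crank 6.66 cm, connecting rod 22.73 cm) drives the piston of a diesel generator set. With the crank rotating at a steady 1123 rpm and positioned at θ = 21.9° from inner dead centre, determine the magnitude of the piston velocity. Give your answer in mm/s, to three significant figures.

ω = 2π·1123/60 = 117.6 rad/s
For an in-line slider-crank, x = r cosθ + √(L² − r² sin²θ), so v = −rω sinθ·[1 + r cosθ/√(L² − r² sin²θ)].
With r = 0.0666 m, L = 0.2273 m, θ = 21.9°: √(L² − r² sin²θ) = 0.22594 m.
v = −0.0666·117.6·0.37299·[1 + 0.0666·0.92784/0.22594] = -3.7203 m/s.
|v| = 3.7203 m/s = 3720.3 mm/s.

3720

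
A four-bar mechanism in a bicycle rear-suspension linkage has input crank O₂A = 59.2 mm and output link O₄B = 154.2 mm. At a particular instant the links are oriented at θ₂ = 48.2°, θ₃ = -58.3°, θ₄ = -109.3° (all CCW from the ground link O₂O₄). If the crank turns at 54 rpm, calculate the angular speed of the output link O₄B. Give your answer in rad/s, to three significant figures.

2.68

ω₂ = 5.655 rad/s (from 54 rpm).
Differentiating the loop-closure r₂e^{iθ₂}+r₃e^{iθ₃}=r₁+r₄e^{iθ₄} gives r₂ω₂e^{iθ₂}+r₃ω₃e^{iθ₃}=r₄ω₄e^{iθ₄}.
Eliminating the other unknown: ω₄ = r₂ω₂ sin(θ₂−θ₃) / [r₄ sin(θ₄−θ₃)].
Numerator sine = +0.95882; denominator sine = -0.77715.
Result = 0.0592·5.655·(+0.95882) / (0.1542·(-0.77715)) = -2.6785 rad/s; magnitude 2.6785 rad/s.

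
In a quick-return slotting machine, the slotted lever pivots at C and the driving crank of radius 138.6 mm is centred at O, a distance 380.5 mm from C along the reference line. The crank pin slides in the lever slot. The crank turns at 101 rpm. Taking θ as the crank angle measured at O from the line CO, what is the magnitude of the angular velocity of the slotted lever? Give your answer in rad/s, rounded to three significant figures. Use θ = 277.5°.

1.55

ω = 10.58 rad/s (from 101 rpm).
Crank pin A relative to C: A = (d + r cosθ, r sinθ); lever angle φ = atan2(r sinθ, d + r cosθ).
Differentiating tanφ: φ̇ = rω(d cosθ + r)/(d² + r² + 2dr cosθ).
d² + r² + 2dr cosθ = |CA|² = 0.177757 m²;  d cosθ + r = +0.18827 m.
|ω_lever| = |0.1386·10.58·+0.18827| / 0.177757 = 1.5526 rad/s.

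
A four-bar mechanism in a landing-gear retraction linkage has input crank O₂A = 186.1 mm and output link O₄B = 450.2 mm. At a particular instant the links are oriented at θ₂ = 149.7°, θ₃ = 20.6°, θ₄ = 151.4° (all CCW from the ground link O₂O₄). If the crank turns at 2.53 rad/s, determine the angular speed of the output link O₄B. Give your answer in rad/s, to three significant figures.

1.07

ω₂ = 2.53 rad/s
Differentiating the loop-closure r₂e^{iθ₂}+r₃e^{iθ₃}=r₁+r₄e^{iθ₄} gives r₂ω₂e^{iθ₂}+r₃ω₃e^{iθ₃}=r₄ω₄e^{iθ₄}.
Eliminating the other unknown: ω₄ = r₂ω₂ sin(θ₂−θ₃) / [r₄ sin(θ₄−θ₃)].
Numerator sine = +0.77605; denominator sine = +0.75700.
Result = 0.1861·2.53·(+0.77605) / (0.4502·(+0.75700)) = +1.0722 rad/s; magnitude 1.0722 rad/s.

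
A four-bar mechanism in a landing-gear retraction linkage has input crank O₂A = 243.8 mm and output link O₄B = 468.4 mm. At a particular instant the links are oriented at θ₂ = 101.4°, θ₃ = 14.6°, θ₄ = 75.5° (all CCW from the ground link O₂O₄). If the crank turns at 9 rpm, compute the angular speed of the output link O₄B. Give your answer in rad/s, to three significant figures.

ω₂ = 0.9425 rad/s (from 9 rpm).
Differentiating the loop-closure r₂e^{iθ₂}+r₃e^{iθ₃}=r₁+r₄e^{iθ₄} gives r₂ω₂e^{iθ₂}+r₃ω₃e^{iθ₃}=r₄ω₄e^{iθ₄}.
Eliminating the other unknown: ω₄ = r₂ω₂ sin(θ₂−θ₃) / [r₄ sin(θ₄−θ₃)].
Numerator sine = +0.99844; denominator sine = +0.87377.
Result = 0.2438·0.9425·(+0.99844) / (0.4684·(+0.87377)) = +0.56055 rad/s; magnitude 0.56055 rad/s.

0.561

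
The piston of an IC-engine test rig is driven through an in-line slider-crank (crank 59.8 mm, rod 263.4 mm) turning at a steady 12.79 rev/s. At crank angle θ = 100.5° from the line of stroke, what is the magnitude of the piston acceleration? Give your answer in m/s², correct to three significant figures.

ω = 2π·12.8 = 80.36 rad/s
x(θ) = r cosθ + √(L² − r² sin²θ); with ω constant, a = ω²·d²x/dθ².
d²x/dθ² = −r cosθ − r²(cos2θ)/√u − r⁴ sin²2θ/(4u^{3/2}),  u = L² − r² sin²θ = 0.0659223 m².
Substituting r = 0.0598 m, L = 0.2634 m, θ = 100.5°: d²x/dθ² = +0.023876 m.
a = ω²·d²x/dθ² = (80.36)²·(+0.023876) = +154.19 m/s²;  |a| = 154.19 m/s².

154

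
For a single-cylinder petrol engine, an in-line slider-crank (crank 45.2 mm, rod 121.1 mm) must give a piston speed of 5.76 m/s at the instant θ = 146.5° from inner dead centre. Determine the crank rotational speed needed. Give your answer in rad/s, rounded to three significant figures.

For an in-line slider-crank, |v_piston| = rω|sinθ|·[1 + r cosθ/√(L² − r² sin²θ)].
With r = 0.0452 m, L = 0.1211 m, θ = 146.5°: the bracketed kinematic factor |dx/dθ| = 0.017013 m.
ω = v/|dx/dθ| = 5.76/0.017013 = 338.57 rad/s.

339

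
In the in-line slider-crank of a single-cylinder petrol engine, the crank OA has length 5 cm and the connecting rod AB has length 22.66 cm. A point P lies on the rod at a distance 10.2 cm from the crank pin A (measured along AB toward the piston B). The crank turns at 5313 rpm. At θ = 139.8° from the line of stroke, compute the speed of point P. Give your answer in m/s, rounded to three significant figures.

20.3

ω = 556.4 rad/s.  Crank-pin speed |V_A| = rω = 27.819 m/s, perpendicular to OA.
Rod angle: sinφ = −(r/L) sinθ ⇒ φ = -8.188°; ω_rod = −rω cosθ/√(L²−r²sin²θ) = +94.734 rad/s.
V_P = V_A + ω_rod × AP, with AP = 0.102 m along the rod.
Components: V_Px = −rω sinθ − a·ω_rod·sinφ = -16.58 m/s;  V_Py = rω cosθ + a·ω_rod·cosφ = -11.684 m/s.
|V_P| = √(V_Px² + V_Py²) = 20.283 m/s.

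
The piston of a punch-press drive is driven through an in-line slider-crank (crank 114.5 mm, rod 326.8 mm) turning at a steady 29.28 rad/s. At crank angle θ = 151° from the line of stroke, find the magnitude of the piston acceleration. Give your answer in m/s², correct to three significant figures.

ω = 29.28 rad/s
x(θ) = r cosθ + √(L² − r² sin²θ); with ω constant, a = ω²·d²x/dθ².
d²x/dθ² = −r cosθ − r²(cos2θ)/√u − r⁴ sin²2θ/(4u^{3/2}),  u = L² − r² sin²θ = 0.103717 m².
Substituting r = 0.1145 m, L = 0.3268 m, θ = 151°: d²x/dθ² = +0.077646 m.
a = ω²·d²x/dθ² = (29.28)²·(+0.077646) = +66.568 m/s²;  |a| = 66.568 m/s².

66.6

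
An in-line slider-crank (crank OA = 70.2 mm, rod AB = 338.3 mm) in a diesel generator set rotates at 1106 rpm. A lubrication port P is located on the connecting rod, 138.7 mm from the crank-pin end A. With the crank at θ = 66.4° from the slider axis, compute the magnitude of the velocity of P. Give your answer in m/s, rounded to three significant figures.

7.94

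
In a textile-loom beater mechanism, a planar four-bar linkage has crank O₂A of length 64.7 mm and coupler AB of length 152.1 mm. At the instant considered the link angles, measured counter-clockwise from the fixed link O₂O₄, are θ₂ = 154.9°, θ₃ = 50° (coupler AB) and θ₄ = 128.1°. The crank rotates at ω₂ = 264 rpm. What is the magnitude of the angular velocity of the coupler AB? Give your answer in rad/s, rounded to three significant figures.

ω₂ = 27.65 rad/s (from 264 rpm).
Differentiating the loop-closure r₂e^{iθ₂}+r₃e^{iθ₃}=r₁+r₄e^{iθ₄} gives r₂ω₂e^{iθ₂}+r₃ω₃e^{iθ₃}=r₄ω₄e^{iθ₄}.
Eliminating the other unknown: ω₃ = r₂ω₂ sin(θ₄−θ₂) / [r₃ sin(θ₃−θ₄)].
Numerator sine = -0.45088; denominator sine = -0.97851.
Result = 0.0647·27.65·(-0.45088) / (0.1521·(-0.97851)) = +5.4188 rad/s; magnitude 5.4188 rad/s.

5.42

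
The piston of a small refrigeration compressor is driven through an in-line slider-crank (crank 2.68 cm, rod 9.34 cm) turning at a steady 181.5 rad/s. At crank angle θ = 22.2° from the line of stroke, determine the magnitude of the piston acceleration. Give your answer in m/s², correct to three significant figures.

ω = 181.5 rad/s
x(θ) = r cosθ + √(L² − r² sin²θ); with ω constant, a = ω²·d²x/dθ².
d²x/dθ² = −r cosθ − r²(cos2θ)/√u − r⁴ sin²2θ/(4u^{3/2}),  u = L² − r² sin²θ = 0.00862102 m².
Substituting r = 0.0268 m, L = 0.0934 m, θ = 22.2°: d²x/dθ² = -0.030419 m.
a = ω²·d²x/dθ² = (181.5)²·(-0.030419) = -1002.1 m/s²;  |a| = 1002.1 m/s².

1000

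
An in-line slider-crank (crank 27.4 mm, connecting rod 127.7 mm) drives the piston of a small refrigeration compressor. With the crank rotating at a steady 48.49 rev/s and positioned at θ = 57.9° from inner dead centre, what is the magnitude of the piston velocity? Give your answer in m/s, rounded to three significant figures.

ω = 2π·48.5 = 304.7 rad/s
For an in-line slider-crank, x = r cosθ + √(L² − r² sin²θ), so v = −rω sinθ·[1 + r cosθ/√(L² − r² sin²θ)].
With r = 0.0274 m, L = 0.1277 m, θ = 57.9°: √(L² − r² sin²θ) = 0.12557 m.
v = −0.0274·304.7·0.84712·[1 + 0.0274·0.53140/0.12557] = -7.8918 m/s.
|v| = 7.8918 m/s.

7.89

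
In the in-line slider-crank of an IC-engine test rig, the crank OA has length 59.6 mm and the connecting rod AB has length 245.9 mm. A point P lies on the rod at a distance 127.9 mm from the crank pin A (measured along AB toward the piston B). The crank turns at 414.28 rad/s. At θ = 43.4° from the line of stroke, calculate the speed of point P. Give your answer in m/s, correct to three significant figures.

20.4

ω = 414.3 rad/s.  Crank-pin speed |V_A| = rω = 24.691 m/s, perpendicular to OA.
Rod angle: sinφ = −(r/L) sinθ ⇒ φ = -9.586°; ω_rod = −rω cosθ/√(L²−r²sin²θ) = -73.989 rad/s.
V_P = V_A + ω_rod × AP, with AP = 0.1279 m along the rod.
Components: V_Px = −rω sinθ − a·ω_rod·sinφ = -18.541 m/s;  V_Py = rω cosθ + a·ω_rod·cosφ = +8.6088 m/s.
|V_P| = √(V_Px² + V_Py²) = 20.442 m/s.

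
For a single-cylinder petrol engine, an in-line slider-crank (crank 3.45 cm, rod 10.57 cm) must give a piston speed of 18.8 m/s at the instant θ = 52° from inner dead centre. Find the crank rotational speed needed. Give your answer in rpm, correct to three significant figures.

For an in-line slider-crank, |v_piston| = rω|sinθ|·[1 + r cosθ/√(L² − r² sin²θ)].
With r = 0.0345 m, L = 0.1057 m, θ = 52°: the bracketed kinematic factor |dx/dθ| = 0.03284 m.
ω = v/|dx/dθ| = 18.8/0.03284 = 572.48 rad/s.
N = 60ω/(2π) = 5466.8 rpm.

5470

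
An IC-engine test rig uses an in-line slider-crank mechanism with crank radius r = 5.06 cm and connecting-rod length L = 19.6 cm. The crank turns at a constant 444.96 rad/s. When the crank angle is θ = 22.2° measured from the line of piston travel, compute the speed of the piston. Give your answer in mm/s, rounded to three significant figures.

10600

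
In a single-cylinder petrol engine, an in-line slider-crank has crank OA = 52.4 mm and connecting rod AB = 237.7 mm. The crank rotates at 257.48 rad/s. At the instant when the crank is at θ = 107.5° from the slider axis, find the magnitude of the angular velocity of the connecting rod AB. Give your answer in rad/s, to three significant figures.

ω = 257.5 rad/s
The rod makes angle φ with the slider axis where L sinφ = r sinθ; differentiating, L cosφ·φ̇ = r ω cosθ.
L cosφ = √(L² − r² sin²θ) = 0.23239 m.
|ω_rod| = r ω |cosθ| / √(L² − r² sin²θ) = 0.0524·257.5·0.30071/0.23239 = 17.458 rad/s.

17.5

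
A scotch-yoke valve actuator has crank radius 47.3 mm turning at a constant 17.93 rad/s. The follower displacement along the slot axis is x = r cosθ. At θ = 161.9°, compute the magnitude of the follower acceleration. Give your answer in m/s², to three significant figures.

ω = 17.93 rad/s
x = r cosθ ⇒ ẍ = −rω² cosθ (ω constant).
|a| = rω²|cosθ| = 0.0473·(17.93)²·|cos 161.9°| = 14.454 m/s².

14.5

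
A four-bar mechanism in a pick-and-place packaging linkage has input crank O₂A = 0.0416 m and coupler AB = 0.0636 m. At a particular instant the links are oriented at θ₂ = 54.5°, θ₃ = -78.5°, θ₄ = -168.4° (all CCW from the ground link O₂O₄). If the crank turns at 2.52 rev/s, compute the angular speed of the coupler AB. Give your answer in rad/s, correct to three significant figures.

7.05

ω₂ = 15.83 rad/s (from 2.52 rev/s).
Differentiating the loop-closure r₂e^{iθ₂}+r₃e^{iθ₃}=r₁+r₄e^{iθ₄} gives r₂ω₂e^{iθ₂}+r₃ω₃e^{iθ₃}=r₄ω₄e^{iθ₄}.
Eliminating the other unknown: ω₃ = r₂ω₂ sin(θ₄−θ₂) / [r₃ sin(θ₃−θ₄)].
Numerator sine = +0.68072; denominator sine = +1.00000.
Result = 0.0416·15.83·(+0.68072) / (0.0636·(+1.00000)) = +7.05 rad/s; magnitude 7.05 rad/s.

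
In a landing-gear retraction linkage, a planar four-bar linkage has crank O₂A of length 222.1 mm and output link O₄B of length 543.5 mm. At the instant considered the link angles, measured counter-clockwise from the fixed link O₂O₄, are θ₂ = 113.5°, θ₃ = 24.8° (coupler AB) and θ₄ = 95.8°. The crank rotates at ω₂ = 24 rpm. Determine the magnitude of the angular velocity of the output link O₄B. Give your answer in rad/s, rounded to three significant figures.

1.09

ω₂ = 2.513 rad/s (from 24 rpm).
Differentiating the loop-closure r₂e^{iθ₂}+r₃e^{iθ₃}=r₁+r₄e^{iθ₄} gives r₂ω₂e^{iθ₂}+r₃ω₃e^{iθ₃}=r₄ω₄e^{iθ₄}.
Eliminating the other unknown: ω₄ = r₂ω₂ sin(θ₂−θ₃) / [r₄ sin(θ₄−θ₃)].
Numerator sine = +0.99974; denominator sine = +0.94552.
Result = 0.2221·2.513·(+0.99974) / (0.5435·(+0.94552)) = +1.0859 rad/s; magnitude 1.0859 rad/s.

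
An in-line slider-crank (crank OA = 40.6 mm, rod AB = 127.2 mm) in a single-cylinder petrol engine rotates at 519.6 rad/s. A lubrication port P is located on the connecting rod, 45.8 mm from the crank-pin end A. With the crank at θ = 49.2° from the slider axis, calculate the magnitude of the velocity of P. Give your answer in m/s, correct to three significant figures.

19.3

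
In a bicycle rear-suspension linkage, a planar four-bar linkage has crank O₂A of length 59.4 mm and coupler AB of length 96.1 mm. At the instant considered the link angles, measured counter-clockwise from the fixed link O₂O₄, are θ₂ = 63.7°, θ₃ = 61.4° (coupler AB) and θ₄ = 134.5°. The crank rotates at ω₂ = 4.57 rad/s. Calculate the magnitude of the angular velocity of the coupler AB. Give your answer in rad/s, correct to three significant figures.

2.79

ω₂ = 4.57 rad/s
Differentiating the loop-closure r₂e^{iθ₂}+r₃e^{iθ₃}=r₁+r₄e^{iθ₄} gives r₂ω₂e^{iθ₂}+r₃ω₃e^{iθ₃}=r₄ω₄e^{iθ₄}.
Eliminating the other unknown: ω₃ = r₂ω₂ sin(θ₄−θ₂) / [r₃ sin(θ₃−θ₄)].
Numerator sine = +0.94438; denominator sine = -0.95681.
Result = 0.0594·4.57·(+0.94438) / (0.0961·(-0.95681)) = -2.788 rad/s; magnitude 2.788 rad/s.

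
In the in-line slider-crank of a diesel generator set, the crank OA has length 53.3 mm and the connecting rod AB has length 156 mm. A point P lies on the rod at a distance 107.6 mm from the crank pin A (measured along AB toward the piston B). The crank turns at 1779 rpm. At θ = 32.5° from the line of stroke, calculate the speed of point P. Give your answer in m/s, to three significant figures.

6.92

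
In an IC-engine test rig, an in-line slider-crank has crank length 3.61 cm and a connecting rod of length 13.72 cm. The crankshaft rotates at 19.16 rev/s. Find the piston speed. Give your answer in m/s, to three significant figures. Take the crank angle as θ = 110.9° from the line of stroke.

ω = 2π·19.2 = 120.4 rad/s
For an in-line slider-crank, x = r cosθ + √(L² − r² sin²θ), so v = −rω sinθ·[1 + r cosθ/√(L² − r² sin²θ)].
With r = 0.0361 m, L = 0.1372 m, θ = 110.9°: √(L² − r² sin²θ) = 0.13299 m.
v = −0.0361·120.4·0.93420·[1 + 0.0361·-0.35674/0.13299] = -3.6668 m/s.
|v| = 3.6668 m/s.

3.67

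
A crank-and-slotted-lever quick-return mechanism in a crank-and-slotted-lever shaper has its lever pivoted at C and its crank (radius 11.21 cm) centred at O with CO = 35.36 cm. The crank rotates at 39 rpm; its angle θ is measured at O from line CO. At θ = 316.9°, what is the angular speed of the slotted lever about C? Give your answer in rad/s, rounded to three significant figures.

ω = 4.084 rad/s (from 39 rpm).
Crank pin A relative to C: A = (d + r cosθ, r sinθ); lever angle φ = atan2(r sinθ, d + r cosθ).
Differentiating tanφ: φ̇ = rω(d cosθ + r)/(d² + r² + 2dr cosθ).
d² + r² + 2dr cosθ = |CA|² = 0.195485 m²;  d cosθ + r = +0.37029 m.
|ω_lever| = |0.1121·4.084·+0.37029| / 0.195485 = 0.86721 rad/s.

0.867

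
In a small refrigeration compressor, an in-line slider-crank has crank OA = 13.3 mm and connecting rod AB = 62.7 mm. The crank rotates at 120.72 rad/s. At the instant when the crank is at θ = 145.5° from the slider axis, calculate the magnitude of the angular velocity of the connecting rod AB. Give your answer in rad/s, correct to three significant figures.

ω = 120.7 rad/s
The rod makes angle φ with the slider axis where L sinφ = r sinθ; differentiating, L cosφ·φ̇ = r ω cosθ.
L cosφ = √(L² − r² sin²θ) = 0.062246 m.
|ω_rod| = r ω |cosθ| / √(L² − r² sin²θ) = 0.0133·120.7·0.82413/0.062246 = 21.258 rad/s.

21.3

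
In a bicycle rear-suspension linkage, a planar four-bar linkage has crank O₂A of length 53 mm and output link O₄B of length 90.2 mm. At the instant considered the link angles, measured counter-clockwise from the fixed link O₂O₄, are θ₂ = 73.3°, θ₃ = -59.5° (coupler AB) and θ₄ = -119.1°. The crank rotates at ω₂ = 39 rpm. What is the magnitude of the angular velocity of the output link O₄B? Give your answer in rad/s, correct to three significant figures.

ω₂ = 4.084 rad/s (from 39 rpm).
Differentiating the loop-closure r₂e^{iθ₂}+r₃e^{iθ₃}=r₁+r₄e^{iθ₄} gives r₂ω₂e^{iθ₂}+r₃ω₃e^{iθ₃}=r₄ω₄e^{iθ₄}.
Eliminating the other unknown: ω₄ = r₂ω₂ sin(θ₂−θ₃) / [r₄ sin(θ₄−θ₃)].
Numerator sine = +0.73373; denominator sine = -0.86251.
Result = 0.053·4.084·(+0.73373) / (0.0902·(-0.86251)) = -2.0414 rad/s; magnitude 2.0414 rad/s.

2.04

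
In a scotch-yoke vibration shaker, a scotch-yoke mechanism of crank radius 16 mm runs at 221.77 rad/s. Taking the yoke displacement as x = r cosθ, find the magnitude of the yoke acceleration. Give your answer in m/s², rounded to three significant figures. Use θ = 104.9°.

202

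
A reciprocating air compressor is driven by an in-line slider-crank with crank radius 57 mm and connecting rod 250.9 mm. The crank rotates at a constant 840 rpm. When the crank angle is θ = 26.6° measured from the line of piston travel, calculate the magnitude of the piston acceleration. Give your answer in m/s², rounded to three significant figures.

ω = 2π·840/60 = 87.96 rad/s
x(θ) = r cosθ + √(L² − r² sin²θ); with ω constant, a = ω²·d²x/dθ².
d²x/dθ² = −r cosθ − r²(cos2θ)/√u − r⁴ sin²2θ/(4u^{3/2}),  u = L² − r² sin²θ = 0.0622994 m².
Substituting r = 0.057 m, L = 0.2509 m, θ = 26.6°: d²x/dθ² = -0.058873 m.
a = ω²·d²x/dθ² = (87.96)²·(-0.058873) = -455.55 m/s²;  |a| = 455.55 m/s².

456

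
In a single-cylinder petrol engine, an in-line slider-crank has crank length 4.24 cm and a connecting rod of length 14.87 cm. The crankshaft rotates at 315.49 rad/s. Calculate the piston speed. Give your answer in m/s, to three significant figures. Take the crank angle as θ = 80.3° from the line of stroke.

13.8

ω = 315.5 rad/s
For an in-line slider-crank, x = r cosθ + √(L² − r² sin²θ), so v = −rω sinθ·[1 + r cosθ/√(L² − r² sin²θ)].
With r = 0.0424 m, L = 0.1487 m, θ = 80.3°: √(L² − r² sin²θ) = 0.14271 m.
v = −0.0424·315.5·0.98570·[1 + 0.0424·0.16849/0.14271] = -13.846 m/s.
|v| = 13.846 m/s.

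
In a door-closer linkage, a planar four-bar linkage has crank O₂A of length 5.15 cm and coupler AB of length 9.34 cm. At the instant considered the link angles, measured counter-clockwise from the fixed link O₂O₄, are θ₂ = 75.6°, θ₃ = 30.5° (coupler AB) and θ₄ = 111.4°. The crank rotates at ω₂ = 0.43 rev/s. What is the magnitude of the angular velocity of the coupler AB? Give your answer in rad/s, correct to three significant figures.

ω₂ = 2.702 rad/s (from 0.43 rev/s).
Differentiating the loop-closure r₂e^{iθ₂}+r₃e^{iθ₃}=r₁+r₄e^{iθ₄} gives r₂ω₂e^{iθ₂}+r₃ω₃e^{iθ₃}=r₄ω₄e^{iθ₄}.
Eliminating the other unknown: ω₃ = r₂ω₂ sin(θ₄−θ₂) / [r₃ sin(θ₃−θ₄)].
Numerator sine = +0.58496; denominator sine = -0.98741.
Result = 0.0515·2.702·(+0.58496) / (0.0934·(-0.98741)) = -0.88254 rad/s; magnitude 0.88254 rad/s.

0.883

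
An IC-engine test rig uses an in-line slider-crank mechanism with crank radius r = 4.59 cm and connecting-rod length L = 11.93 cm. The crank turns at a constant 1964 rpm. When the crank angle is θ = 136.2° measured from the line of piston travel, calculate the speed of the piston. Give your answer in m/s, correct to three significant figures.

4.65

ω = 2π·1964/60 = 205.7 rad/s
For an in-line slider-crank, x = r cosθ + √(L² − r² sin²θ), so v = −rω sinθ·[1 + r cosθ/√(L² − r² sin²θ)].
With r = 0.0459 m, L = 0.1193 m, θ = 136.2°: √(L² − r² sin²θ) = 0.11499 m.
v = −0.0459·205.7·0.69214·[1 + 0.0459·-0.72176/0.11499] = -4.6516 m/s.
|v| = 4.6516 m/s.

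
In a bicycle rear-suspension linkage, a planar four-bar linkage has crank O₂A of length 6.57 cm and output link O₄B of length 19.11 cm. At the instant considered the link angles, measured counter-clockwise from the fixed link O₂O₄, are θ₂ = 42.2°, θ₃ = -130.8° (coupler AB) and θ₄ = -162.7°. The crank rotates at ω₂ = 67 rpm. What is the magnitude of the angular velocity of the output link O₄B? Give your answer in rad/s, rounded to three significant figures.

ω₂ = 7.016 rad/s (from 67 rpm).
Differentiating the loop-closure r₂e^{iθ₂}+r₃e^{iθ₃}=r₁+r₄e^{iθ₄} gives r₂ω₂e^{iθ₂}+r₃ω₃e^{iθ₃}=r₄ω₄e^{iθ₄}.
Eliminating the other unknown: ω₄ = r₂ω₂ sin(θ₂−θ₃) / [r₄ sin(θ₄−θ₃)].
Numerator sine = +0.12187; denominator sine = -0.52844.
Result = 0.0657·7.016·(+0.12187) / (0.1911·(-0.52844)) = -0.5563 rad/s; magnitude 0.5563 rad/s.

0.556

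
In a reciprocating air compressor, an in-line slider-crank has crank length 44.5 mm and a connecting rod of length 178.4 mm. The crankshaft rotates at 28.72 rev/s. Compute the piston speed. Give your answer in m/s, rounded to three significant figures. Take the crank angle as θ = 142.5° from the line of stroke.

3.91

ω = 2π·28.7 = 180.5 rad/s
For an in-line slider-crank, x = r cosθ + √(L² − r² sin²θ), so v = −rω sinθ·[1 + r cosθ/√(L² − r² sin²θ)].
With r = 0.0445 m, L = 0.1784 m, θ = 142.5°: √(L² − r² sin²θ) = 0.17633 m.
v = −0.0445·180.5·0.60876·[1 + 0.0445·-0.79335/0.17633] = -3.9097 m/s.
|v| = 3.9097 m/s.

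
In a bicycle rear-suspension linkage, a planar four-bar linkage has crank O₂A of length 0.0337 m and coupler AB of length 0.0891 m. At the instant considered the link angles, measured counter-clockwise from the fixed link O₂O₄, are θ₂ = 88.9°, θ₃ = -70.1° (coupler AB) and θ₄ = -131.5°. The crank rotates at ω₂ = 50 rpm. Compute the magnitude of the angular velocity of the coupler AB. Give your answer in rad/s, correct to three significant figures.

1.46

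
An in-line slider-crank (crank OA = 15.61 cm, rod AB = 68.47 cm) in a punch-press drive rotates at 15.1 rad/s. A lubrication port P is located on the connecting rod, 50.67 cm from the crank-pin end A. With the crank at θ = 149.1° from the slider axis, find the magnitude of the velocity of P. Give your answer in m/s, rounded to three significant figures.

ω = 15.1 rad/s.  Crank-pin speed |V_A| = rω = 2.3571 m/s, perpendicular to OA.
Rod angle: sinφ = −(r/L) sinθ ⇒ φ = -6.724°; ω_rod = −rω cosθ/√(L²−r²sin²θ) = +2.9744 rad/s.
V_P = V_A + ω_rod × AP, with AP = 0.5067 m along the rod.
Components: V_Px = −rω sinθ − a·ω_rod·sinφ = -1.034 m/s;  V_Py = rω cosθ + a·ω_rod·cosφ = -0.5258 m/s.
|V_P| = √(V_Px² + V_Py²) = 1.16 m/s.

1.16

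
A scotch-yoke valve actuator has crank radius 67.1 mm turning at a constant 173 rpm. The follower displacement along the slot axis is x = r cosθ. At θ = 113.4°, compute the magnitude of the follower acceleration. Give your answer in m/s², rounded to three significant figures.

ω = 18.12 rad/s (from 173 rpm).
x = r cosθ ⇒ ẍ = −rω² cosθ (ω constant).
|a| = rω²|cosθ| = 0.0671·(18.12)²·|cos 113.4°| = 8.7463 m/s².

8.75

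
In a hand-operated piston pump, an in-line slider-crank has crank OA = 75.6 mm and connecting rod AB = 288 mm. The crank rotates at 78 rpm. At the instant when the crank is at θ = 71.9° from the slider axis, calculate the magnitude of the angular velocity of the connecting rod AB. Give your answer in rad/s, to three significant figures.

ω = 8.168 rad/s (converted from 78 rpm).
The rod makes angle φ with the slider axis where L sinφ = r sinθ; differentiating, L cosφ·φ̇ = r ω cosθ.
L cosφ = √(L² − r² sin²θ) = 0.27889 m.
|ω_rod| = r ω |cosθ| / √(L² − r² sin²θ) = 0.0756·8.168·0.31068/0.27889 = 0.68789 rad/s.

0.688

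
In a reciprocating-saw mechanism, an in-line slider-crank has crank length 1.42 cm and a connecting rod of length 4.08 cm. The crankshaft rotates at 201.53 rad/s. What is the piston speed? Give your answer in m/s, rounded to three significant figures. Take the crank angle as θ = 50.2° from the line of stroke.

2.71

ω = 201.5 rad/s
For an in-line slider-crank, x = r cosθ + √(L² − r² sin²θ), so v = −rω sinθ·[1 + r cosθ/√(L² − r² sin²θ)].
With r = 0.0142 m, L = 0.0408 m, θ = 50.2°: √(L² − r² sin²θ) = 0.039314 m.
v = −0.0142·201.5·0.76828·[1 + 0.0142·0.64011/0.039314] = -2.7069 m/s.
|v| = 2.7069 m/s.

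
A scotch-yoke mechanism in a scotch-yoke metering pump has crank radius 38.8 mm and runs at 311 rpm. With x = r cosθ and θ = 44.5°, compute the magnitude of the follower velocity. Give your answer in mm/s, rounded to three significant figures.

886

ω = 32.57 rad/s (from 311 rpm).
x = r cosθ ⇒ ẋ = −rω sinθ.
|v| = rω|sinθ| = 0.0388·32.57·|sin 44.5°| = 0.88569 m/s = 885.69 mm/s.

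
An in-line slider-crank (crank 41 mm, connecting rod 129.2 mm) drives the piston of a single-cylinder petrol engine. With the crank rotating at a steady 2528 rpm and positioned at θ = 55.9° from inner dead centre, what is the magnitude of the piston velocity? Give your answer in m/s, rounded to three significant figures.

10.6

ω = 2π·2528/60 = 264.7 rad/s
For an in-line slider-crank, x = r cosθ + √(L² − r² sin²θ), so v = −rω sinθ·[1 + r cosθ/√(L² − r² sin²θ)].
With r = 0.041 m, L = 0.1292 m, θ = 55.9°: √(L² − r² sin²θ) = 0.12466 m.
v = −0.041·264.7·0.82806·[1 + 0.041·0.56064/0.12466] = -10.645 m/s.
|v| = 10.645 m/s.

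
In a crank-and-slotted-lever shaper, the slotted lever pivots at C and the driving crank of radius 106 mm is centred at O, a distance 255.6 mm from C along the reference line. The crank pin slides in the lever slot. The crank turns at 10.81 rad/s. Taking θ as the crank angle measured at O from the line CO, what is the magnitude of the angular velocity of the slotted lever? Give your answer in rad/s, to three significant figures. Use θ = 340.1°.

3.11

ω = 10.81 rad/s
Crank pin A relative to C: A = (d + r cosθ, r sinθ); lever angle φ = atan2(r sinθ, d + r cosθ).
Differentiating tanφ: φ̇ = rω(d cosθ + r)/(d² + r² + 2dr cosθ).
d² + r² + 2dr cosθ = |CA|² = 0.127519 m²;  d cosθ + r = +0.34634 m.
|ω_lever| = |0.106·10.81·+0.34634| / 0.127519 = 3.1121 rad/s.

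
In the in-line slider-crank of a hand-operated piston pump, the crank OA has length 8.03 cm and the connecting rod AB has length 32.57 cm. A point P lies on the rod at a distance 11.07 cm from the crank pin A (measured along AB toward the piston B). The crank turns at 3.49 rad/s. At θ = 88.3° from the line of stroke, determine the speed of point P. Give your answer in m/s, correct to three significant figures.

0.281

ω = 3.49 rad/s.  Crank-pin speed |V_A| = rω = 0.28025 m/s, perpendicular to OA.
Rod angle: sinφ = −(r/L) sinθ ⇒ φ = -14.267°; ω_rod = −rω cosθ/√(L²−r²sin²θ) = -0.026338 rad/s.
V_P = V_A + ω_rod × AP, with AP = 0.1107 m along the rod.
Components: V_Px = −rω sinθ − a·ω_rod·sinφ = -0.28084 m/s;  V_Py = rω cosθ + a·ω_rod·cosφ = +0.0054881 m/s.
|V_P| = √(V_Px² + V_Py²) = 0.2809 m/s.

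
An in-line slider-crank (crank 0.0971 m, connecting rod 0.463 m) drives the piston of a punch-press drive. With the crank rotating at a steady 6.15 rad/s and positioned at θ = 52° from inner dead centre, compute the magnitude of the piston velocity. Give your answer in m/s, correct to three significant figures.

0.532

ω = 6.15 rad/s
For an in-line slider-crank, x = r cosθ + √(L² − r² sin²θ), so v = −rω sinθ·[1 + r cosθ/√(L² − r² sin²θ)].
With r = 0.0971 m, L = 0.463 m, θ = 52°: √(L² − r² sin²θ) = 0.45663 m.
v = −0.0971·6.15·0.78801·[1 + 0.0971·0.61566/0.45663] = -0.53218 m/s.
|v| = 0.53218 m/s.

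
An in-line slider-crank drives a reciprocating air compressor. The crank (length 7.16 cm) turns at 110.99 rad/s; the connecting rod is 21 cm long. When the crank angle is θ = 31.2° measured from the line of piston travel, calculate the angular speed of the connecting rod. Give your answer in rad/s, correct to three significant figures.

32.9

ω = 111 rad/s
The rod makes angle φ with the slider axis where L sinφ = r sinθ; differentiating, L cosφ·φ̇ = r ω cosθ.
L cosφ = √(L² − r² sin²θ) = 0.2067 m.
|ω_rod| = r ω |cosθ| / √(L² − r² sin²θ) = 0.0716·111·0.85536/0.2067 = 32.886 rad/s.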